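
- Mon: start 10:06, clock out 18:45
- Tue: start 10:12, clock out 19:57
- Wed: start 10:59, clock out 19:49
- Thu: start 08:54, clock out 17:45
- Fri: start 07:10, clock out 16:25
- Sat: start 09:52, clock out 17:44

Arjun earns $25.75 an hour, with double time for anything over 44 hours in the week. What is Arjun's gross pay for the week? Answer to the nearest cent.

Mon: 10:06–18:45 = 8 h 39 min
Tue: 10:12–19:57 = 9 h 45 min
Wed: 10:59–19:49 = 8 h 50 min
Thu: 08:54–17:45 = 8 h 51 min
Fri: 07:10–16:25 = 9 h 15 min
Sat: 09:52–17:44 = 7 h 52 min
Total worked: 53 h 12 min = 3192 min.
Regular 44 h 0 min = 2640 min at $25.75/h; overtime 9 h 12 min = 552 min at $51.50/h.
Pay = (2640 × $25.75 + 552 × $51.50) ÷ 60 = $1606.80.

$1606.80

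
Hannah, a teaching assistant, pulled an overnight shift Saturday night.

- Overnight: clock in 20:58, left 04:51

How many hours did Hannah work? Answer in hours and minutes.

Overnight: 20:58 → midnight = 3 h 2 min; midnight → 04:51 = 4 h 51 min; span 7 h 53 min

7 h 53 min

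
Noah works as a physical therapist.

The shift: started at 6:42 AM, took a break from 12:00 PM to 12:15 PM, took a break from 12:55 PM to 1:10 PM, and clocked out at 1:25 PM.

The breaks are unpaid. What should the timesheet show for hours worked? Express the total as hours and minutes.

6 h 13 min

The shift: 6:42 AM–1:25 PM = 6 h 43 min; less 30 min break → 6 h 13 min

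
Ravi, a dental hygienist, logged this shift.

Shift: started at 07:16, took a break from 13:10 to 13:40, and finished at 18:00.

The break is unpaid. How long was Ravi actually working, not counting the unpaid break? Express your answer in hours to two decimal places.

10.23 hours

Shift: 07:16–18:00 = 10 h 44 min; less 30 min break → 10 h 14 min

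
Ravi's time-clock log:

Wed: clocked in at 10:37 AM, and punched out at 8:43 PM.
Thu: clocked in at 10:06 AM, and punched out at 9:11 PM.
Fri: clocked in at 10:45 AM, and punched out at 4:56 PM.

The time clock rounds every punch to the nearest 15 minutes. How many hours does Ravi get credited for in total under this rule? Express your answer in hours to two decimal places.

27.75 hours

Wed: in 10:37 AM→10:30 AM, out 8:43 PM→8:45 PM; 10 h 15 min
Thu: in 10:06 AM→10:00 AM, out 9:11 PM→9:15 PM; 11 h 15 min
Fri: in 10:45 AM→10:45 AM, out 4:56 PM→5:00 PM; 6 h 15 min
Total credited: 27 h 45 min.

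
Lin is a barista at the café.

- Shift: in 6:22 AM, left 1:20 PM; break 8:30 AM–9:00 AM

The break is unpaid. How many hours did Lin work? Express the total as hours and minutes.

Shift: 6:22 AM–1:20 PM = 6 h 58 min; less 30 min break → 6 h 28 min

6 h 28 min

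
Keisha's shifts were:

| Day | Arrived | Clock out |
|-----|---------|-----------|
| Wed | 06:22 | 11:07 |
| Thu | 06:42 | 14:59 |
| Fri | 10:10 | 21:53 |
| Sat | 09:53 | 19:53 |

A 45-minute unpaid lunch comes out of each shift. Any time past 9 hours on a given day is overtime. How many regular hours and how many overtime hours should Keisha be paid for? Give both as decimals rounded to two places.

Wed: 06:22–11:07 = 4 h 45 min; less 45 min break → 4 h 0 min
Thu: 06:42–14:59 = 8 h 17 min; less 45 min break → 7 h 32 min
Fri: 10:10–21:53 = 11 h 43 min; less 45 min break → 10 h 58 min
Sat: 09:53–19:53 = 10 h 0 min; less 45 min break → 9 h 15 min
Wed reg 4 h 0 min / OT 0 h 0 min; Thu reg 7 h 32 min / OT 0 h 0 min; Fri reg 9 h 0 min / OT 1 h 58 min; Sat reg 9 h 0 min / OT 0 h 15 min.
Totals: regular 29 h 32 min, overtime 2 h 13 min.

Regular 29.53 hours, overtime 2.22 hours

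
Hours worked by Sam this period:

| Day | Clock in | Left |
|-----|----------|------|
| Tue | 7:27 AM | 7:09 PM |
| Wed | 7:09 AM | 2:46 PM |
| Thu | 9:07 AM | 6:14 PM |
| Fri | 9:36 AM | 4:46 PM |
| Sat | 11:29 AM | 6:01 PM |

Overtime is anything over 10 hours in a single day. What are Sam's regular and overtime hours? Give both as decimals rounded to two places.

Regular 40.43 hours, overtime 1.70 hours

Tue: 7:27 AM–7:09 PM = 11 h 42 min
Wed: 7:09 AM–2:46 PM = 7 h 37 min
Thu: 9:07 AM–6:14 PM = 9 h 7 min
Fri: 9:36 AM–4:46 PM = 7 h 10 min
Sat: 11:29 AM–6:01 PM = 6 h 32 min
Tue reg 10 h 0 min / OT 1 h 42 min; Wed reg 7 h 37 min / OT 0 h 0 min; Thu reg 9 h 7 min / OT 0 h 0 min; Fri reg 7 h 10 min / OT 0 h 0 min; Sat reg 6 h 32 min / OT 0 h 0 min.
Totals: regular 40 h 26 min, overtime 1 h 42 min.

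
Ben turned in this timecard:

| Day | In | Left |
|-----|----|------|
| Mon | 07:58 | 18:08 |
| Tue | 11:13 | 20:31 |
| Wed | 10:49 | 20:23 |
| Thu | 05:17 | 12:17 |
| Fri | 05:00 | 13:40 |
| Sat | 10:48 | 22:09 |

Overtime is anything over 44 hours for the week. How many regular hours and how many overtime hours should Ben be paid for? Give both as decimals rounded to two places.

Regular 44.00 hours, overtime 12.05 hours

Mon: 07:58–18:08 = 10 h 10 min
Tue: 11:13–20:31 = 9 h 18 min
Wed: 10:49–20:23 = 9 h 34 min
Thu: 05:17–12:17 = 7 h 0 min
Fri: 05:00–13:40 = 8 h 40 min
Sat: 10:48–22:09 = 11 h 21 min
Total worked: 56 h 3 min = 56.05 h.
Threshold 44 h → overtime 12 h 3 min, regular 44 h 0 min.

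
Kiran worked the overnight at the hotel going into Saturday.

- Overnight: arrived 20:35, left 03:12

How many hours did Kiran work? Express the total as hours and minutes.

6 h 37 min

Overnight: 20:35 → midnight = 3 h 25 min; midnight → 03:12 = 3 h 12 min; span 6 h 37 min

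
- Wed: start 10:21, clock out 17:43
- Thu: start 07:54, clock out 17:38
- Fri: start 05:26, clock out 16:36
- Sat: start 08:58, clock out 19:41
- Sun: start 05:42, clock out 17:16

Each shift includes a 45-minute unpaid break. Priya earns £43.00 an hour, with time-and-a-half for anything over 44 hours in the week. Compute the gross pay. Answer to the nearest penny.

Wed: 10:21–17:43 = 7 h 22 min; less 45 min break → 6 h 37 min
Thu: 07:54–17:38 = 9 h 44 min; less 45 min break → 8 h 59 min
Fri: 05:26–16:36 = 11 h 10 min; less 45 min break → 10 h 25 min
Sat: 08:58–19:41 = 10 h 43 min; less 45 min break → 9 h 58 min
Sun: 05:42–17:16 = 11 h 34 min; less 45 min break → 10 h 49 min
Total worked: 46 h 48 min = 2808 min.
Regular 44 h 0 min = 2640 min at £43.00/h; overtime 2 h 48 min = 168 min at £64.50/h.
Pay = (2640 × £43.00 + 168 × £64.50) ÷ 60 = £2072.60.

£2072.60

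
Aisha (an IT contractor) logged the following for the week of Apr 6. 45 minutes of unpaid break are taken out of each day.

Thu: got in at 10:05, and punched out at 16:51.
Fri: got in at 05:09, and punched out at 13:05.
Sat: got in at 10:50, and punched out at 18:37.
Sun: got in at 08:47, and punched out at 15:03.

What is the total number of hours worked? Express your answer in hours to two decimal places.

25.75 hours

Thu: 10:05–16:51 = 6 h 46 min; less 45 min break → 6 h 1 min
Fri: 05:09–13:05 = 7 h 56 min; less 45 min break → 7 h 11 min
Sat: 10:50–18:37 = 7 h 47 min; less 45 min break → 7 h 2 min
Sun: 08:47–15:03 = 6 h 16 min; less 45 min break → 5 h 31 min
Total: 6 h 1 min + 7 h 11 min + 7 h 2 min + 5 h 31 min = 25 h 45 min.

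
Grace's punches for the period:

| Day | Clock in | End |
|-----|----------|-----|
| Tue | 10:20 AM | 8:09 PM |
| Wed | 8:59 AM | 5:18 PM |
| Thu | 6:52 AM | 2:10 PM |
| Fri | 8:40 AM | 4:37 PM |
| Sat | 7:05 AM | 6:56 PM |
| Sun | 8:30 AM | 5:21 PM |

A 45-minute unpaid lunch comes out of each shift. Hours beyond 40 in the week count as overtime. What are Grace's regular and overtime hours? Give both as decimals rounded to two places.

Regular 40.00 hours, overtime 9.58 hours

Tue: 10:20 AM–8:09 PM = 9 h 49 min; less 45 min break → 9 h 4 min
Wed: 8:59 AM–5:18 PM = 8 h 19 min; less 45 min break → 7 h 34 min
Thu: 6:52 AM–2:10 PM = 7 h 18 min; less 45 min break → 6 h 33 min
Fri: 8:40 AM–4:37 PM = 7 h 57 min; less 45 min break → 7 h 12 min
Sat: 7:05 AM–6:56 PM = 11 h 51 min; less 45 min break → 11 h 6 min
Sun: 8:30 AM–5:21 PM = 8 h 51 min; less 45 min break → 8 h 6 min
Total worked: 49 h 35 min = 49.58 h.
Threshold 40 h → overtime 9 h 35 min, regular 40 h 0 min.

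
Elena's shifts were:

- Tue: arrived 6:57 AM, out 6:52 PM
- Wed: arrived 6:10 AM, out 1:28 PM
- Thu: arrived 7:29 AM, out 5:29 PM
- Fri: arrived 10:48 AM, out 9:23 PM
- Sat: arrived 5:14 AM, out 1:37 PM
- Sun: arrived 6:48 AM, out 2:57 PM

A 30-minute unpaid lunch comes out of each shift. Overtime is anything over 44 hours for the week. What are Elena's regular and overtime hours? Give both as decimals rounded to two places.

Regular 44.00 hours, overtime 9.33 hours

Tue: 6:57 AM–6:52 PM = 11 h 55 min; less 30 min break → 11 h 25 min
Wed: 6:10 AM–1:28 PM = 7 h 18 min; less 30 min break → 6 h 48 min
Thu: 7:29 AM–5:29 PM = 10 h 0 min; less 30 min break → 9 h 30 min
Fri: 10:48 AM–9:23 PM = 10 h 35 min; less 30 min break → 10 h 5 min
Sat: 5:14 AM–1:37 PM = 8 h 23 min; less 30 min break → 7 h 53 min
Sun: 6:48 AM–2:57 PM = 8 h 9 min; less 30 min break → 7 h 39 min
Total worked: 53 h 20 min = 53.33 h.
Threshold 44 h → overtime 9 h 20 min, regular 44 h 0 min.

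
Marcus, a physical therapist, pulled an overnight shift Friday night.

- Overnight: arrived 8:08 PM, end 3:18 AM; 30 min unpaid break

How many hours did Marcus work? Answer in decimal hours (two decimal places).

6.67 hours

Overnight: 8:08 PM → midnight = 3 h 52 min; midnight → 3:18 AM = 3 h 18 min; span 7 h 10 min; less 30 min break → 6 h 40 min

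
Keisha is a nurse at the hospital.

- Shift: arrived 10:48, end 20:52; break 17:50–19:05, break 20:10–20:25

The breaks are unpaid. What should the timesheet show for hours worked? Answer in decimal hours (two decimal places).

Shift: 10:48–20:52 = 10 h 4 min; less 90 min break → 8 h 34 min

8.57 hours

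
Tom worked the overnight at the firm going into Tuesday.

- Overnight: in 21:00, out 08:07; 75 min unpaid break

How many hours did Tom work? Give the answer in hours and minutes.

Overnight: 21:00 → midnight = 3 h 0 min; midnight → 08:07 = 8 h 7 min; span 11 h 7 min; less 75 min break → 9 h 52 min

9 h 52 min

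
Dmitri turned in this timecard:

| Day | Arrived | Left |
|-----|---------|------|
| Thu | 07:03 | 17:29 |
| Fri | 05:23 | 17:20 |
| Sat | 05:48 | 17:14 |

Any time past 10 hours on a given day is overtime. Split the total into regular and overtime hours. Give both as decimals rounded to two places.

Thu: 07:03–17:29 = 10 h 26 min
Fri: 05:23–17:20 = 11 h 57 min
Sat: 05:48–17:14 = 11 h 26 min
Thu reg 10 h 0 min / OT 0 h 26 min; Fri reg 10 h 0 min / OT 1 h 57 min; Sat reg 10 h 0 min / OT 1 h 26 min.
Totals: regular 30 h 0 min, overtime 3 h 49 min.

Regular 30.00 hours, overtime 3.82 hours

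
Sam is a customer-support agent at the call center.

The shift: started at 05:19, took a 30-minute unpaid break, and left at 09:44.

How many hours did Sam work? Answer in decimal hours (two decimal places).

The shift: 05:19–09:44 = 4 h 25 min; less 30 min break → 3 h 55 min

3.92 hours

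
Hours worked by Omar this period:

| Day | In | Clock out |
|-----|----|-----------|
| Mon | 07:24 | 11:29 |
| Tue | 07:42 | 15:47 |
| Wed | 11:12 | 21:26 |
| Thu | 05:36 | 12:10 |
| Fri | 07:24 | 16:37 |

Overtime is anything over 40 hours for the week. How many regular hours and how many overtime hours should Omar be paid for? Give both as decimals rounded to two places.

Regular 38.18 hours, overtime 0.00 hours

Mon: 07:24–11:29 = 4 h 5 min
Tue: 07:42–15:47 = 8 h 5 min
Wed: 11:12–21:26 = 10 h 14 min
Thu: 05:36–12:10 = 6 h 34 min
Fri: 07:24–16:37 = 9 h 13 min
Total worked: 38 h 11 min = 38.18 h.
Threshold 40 h → overtime 0 h 0 min, regular 38 h 11 min.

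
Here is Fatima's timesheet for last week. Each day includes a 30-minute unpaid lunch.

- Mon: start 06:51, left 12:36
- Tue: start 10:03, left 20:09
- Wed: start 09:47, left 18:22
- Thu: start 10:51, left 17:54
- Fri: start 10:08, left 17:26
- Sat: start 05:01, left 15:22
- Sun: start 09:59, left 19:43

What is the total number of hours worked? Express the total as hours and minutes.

Mon: 06:51–12:36 = 5 h 45 min; less 30 min break → 5 h 15 min
Tue: 10:03–20:09 = 10 h 6 min; less 30 min break → 9 h 36 min
Wed: 09:47–18:22 = 8 h 35 min; less 30 min break → 8 h 5 min
Thu: 10:51–17:54 = 7 h 3 min; less 30 min break → 6 h 33 min
Fri: 10:08–17:26 = 7 h 18 min; less 30 min break → 6 h 48 min
Sat: 05:01–15:22 = 10 h 21 min; less 30 min break → 9 h 51 min
Sun: 09:59–19:43 = 9 h 44 min; less 30 min break → 9 h 14 min
Total: 5 h 15 min + 9 h 36 min + 8 h 5 min + 6 h 33 min + 6 h 48 min + 9 h 51 min + 9 h 14 min = 55 h 22 min.

55 h 22 min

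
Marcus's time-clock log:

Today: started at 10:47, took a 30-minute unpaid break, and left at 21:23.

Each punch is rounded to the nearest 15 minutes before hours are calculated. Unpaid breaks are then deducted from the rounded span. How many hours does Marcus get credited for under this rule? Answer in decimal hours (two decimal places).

10.25 hours

Today: in 10:47→10:45, out 21:23→21:30; 10 h 45 min − 30 min = 10 h 15 min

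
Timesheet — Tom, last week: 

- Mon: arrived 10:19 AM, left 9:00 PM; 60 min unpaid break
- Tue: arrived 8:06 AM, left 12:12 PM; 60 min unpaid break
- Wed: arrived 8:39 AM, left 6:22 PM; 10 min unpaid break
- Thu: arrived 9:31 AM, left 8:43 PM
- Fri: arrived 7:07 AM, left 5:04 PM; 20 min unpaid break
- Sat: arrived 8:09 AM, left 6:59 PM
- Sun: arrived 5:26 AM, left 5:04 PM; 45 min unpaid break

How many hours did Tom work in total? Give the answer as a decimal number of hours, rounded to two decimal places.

64.87 hours

Mon: 10:19 AM–9:00 PM = 10 h 41 min; less 60 min break → 9 h 41 min
Tue: 8:06 AM–12:12 PM = 4 h 6 min; less 60 min break → 3 h 6 min
Wed: 8:39 AM–6:22 PM = 9 h 43 min; less 10 min break → 9 h 33 min
Thu: 9:31 AM–8:43 PM = 11 h 12 min
Fri: 7:07 AM–5:04 PM = 9 h 57 min; less 20 min break → 9 h 37 min
Sat: 8:09 AM–6:59 PM = 10 h 50 min
Sun: 5:26 AM–5:04 PM = 11 h 38 min; less 45 min break → 10 h 53 min
Total: 9 h 41 min + 3 h 6 min + 9 h 33 min + 11 h 12 min + 9 h 37 min + 10 h 50 min + 10 h 53 min = 64 h 52 min.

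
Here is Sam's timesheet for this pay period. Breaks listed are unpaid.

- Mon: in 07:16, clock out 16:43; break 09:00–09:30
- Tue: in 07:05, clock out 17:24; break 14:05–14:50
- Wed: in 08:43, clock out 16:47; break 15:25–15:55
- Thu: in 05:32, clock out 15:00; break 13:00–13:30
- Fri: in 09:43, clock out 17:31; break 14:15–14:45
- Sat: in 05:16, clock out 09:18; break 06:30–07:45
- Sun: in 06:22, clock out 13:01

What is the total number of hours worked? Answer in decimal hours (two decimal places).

Mon: 07:16–16:43 = 9 h 27 min; less 30 min break → 8 h 57 min
Tue: 07:05–17:24 = 10 h 19 min; less 45 min break → 9 h 34 min
Wed: 08:43–16:47 = 8 h 4 min; less 30 min break → 7 h 34 min
Thu: 05:32–15:00 = 9 h 28 min; less 30 min break → 8 h 58 min
Fri: 09:43–17:31 = 7 h 48 min; less 30 min break → 7 h 18 min
Sat: 05:16–09:18 = 4 h 2 min; less 75 min break → 2 h 47 min
Sun: 06:22–13:01 = 6 h 39 min
Total: 8 h 57 min + 9 h 34 min + 7 h 34 min + 8 h 58 min + 7 h 18 min + 2 h 47 min + 6 h 39 min = 51 h 47 min.

51.78 hours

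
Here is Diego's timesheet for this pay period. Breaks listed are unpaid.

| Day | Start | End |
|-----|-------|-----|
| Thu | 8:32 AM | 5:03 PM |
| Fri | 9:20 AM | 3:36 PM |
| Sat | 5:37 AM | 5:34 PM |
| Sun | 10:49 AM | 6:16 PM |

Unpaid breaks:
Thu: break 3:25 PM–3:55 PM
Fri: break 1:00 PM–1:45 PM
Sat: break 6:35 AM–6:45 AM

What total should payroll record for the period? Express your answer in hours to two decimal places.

Thu: 8:32 AM–5:03 PM = 8 h 31 min; less 30 min break → 8 h 1 min
Fri: 9:20 AM–3:36 PM = 6 h 16 min; less 45 min break → 5 h 31 min
Sat: 5:37 AM–5:34 PM = 11 h 57 min; less 10 min break → 11 h 47 min
Sun: 10:49 AM–6:16 PM = 7 h 27 min
Total: 8 h 1 min + 5 h 31 min + 11 h 47 min + 7 h 27 min = 32 h 46 min.

32.77 hours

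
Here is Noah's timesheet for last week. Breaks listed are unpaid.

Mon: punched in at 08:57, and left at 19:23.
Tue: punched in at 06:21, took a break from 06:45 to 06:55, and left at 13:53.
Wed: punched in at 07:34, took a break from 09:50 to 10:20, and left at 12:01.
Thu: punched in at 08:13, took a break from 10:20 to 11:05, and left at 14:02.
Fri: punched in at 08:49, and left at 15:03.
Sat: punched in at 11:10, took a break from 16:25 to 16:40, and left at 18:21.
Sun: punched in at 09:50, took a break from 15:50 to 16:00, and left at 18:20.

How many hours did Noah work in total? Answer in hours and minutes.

48 h 19 min

Mon: 08:57–19:23 = 10 h 26 min
Tue: 06:21–13:53 = 7 h 32 min; less 10 min break → 7 h 22 min
Wed: 07:34–12:01 = 4 h 27 min; less 30 min break → 3 h 57 min
Thu: 08:13–14:02 = 5 h 49 min; less 45 min break → 5 h 4 min
Fri: 08:49–15:03 = 6 h 14 min
Sat: 11:10–18:21 = 7 h 11 min; less 15 min break → 6 h 56 min
Sun: 09:50–18:20 = 8 h 30 min; less 10 min break → 8 h 20 min
Total: 10 h 26 min + 7 h 22 min + 3 h 57 min + 5 h 4 min + 6 h 14 min + 6 h 56 min + 8 h 20 min = 48 h 19 min.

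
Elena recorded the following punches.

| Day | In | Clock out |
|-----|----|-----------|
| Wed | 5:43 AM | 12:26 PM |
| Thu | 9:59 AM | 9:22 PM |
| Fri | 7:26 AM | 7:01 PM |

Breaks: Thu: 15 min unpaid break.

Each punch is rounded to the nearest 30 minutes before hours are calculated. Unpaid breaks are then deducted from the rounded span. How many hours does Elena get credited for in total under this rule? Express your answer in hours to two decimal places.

Wed: in 5:43 AM→5:30 AM, out 12:26 PM→12:30 PM; 7 h 0 min
Thu: in 9:59 AM→10:00 AM, out 9:22 PM→9:30 PM; 11 h 30 min − 15 min = 11 h 15 min
Fri: in 7:26 AM→7:30 AM, out 7:01 PM→7:00 PM; 11 h 30 min
Total credited: 29 h 45 min.

29.75 hours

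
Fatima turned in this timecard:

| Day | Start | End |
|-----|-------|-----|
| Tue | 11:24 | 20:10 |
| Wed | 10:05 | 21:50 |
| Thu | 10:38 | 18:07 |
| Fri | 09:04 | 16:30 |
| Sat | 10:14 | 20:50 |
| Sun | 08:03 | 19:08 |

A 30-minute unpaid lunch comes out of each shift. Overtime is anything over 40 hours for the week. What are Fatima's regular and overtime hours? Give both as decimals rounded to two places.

Regular 40.00 hours, overtime 14.12 hours

Tue: 11:24–20:10 = 8 h 46 min; less 30 min break → 8 h 16 min
Wed: 10:05–21:50 = 11 h 45 min; less 30 min break → 11 h 15 min
Thu: 10:38–18:07 = 7 h 29 min; less 30 min break → 6 h 59 min
Fri: 09:04–16:30 = 7 h 26 min; less 30 min break → 6 h 56 min
Sat: 10:14–20:50 = 10 h 36 min; less 30 min break → 10 h 6 min
Sun: 08:03–19:08 = 11 h 5 min; less 30 min break → 10 h 35 min
Total worked: 54 h 7 min = 54.12 h.
Threshold 40 h → overtime 14 h 7 min, regular 40 h 0 min.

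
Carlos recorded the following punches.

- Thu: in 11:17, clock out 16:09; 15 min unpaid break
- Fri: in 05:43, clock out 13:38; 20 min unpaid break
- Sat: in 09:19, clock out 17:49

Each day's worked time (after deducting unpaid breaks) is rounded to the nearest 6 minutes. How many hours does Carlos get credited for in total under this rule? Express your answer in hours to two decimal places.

Thu: 11:17–16:09 = 4 h 52 min − 15 min = 4 h 37 min → rounds to 4 h 36 min
Fri: 05:43–13:38 = 7 h 55 min − 20 min = 7 h 35 min → rounds to 7 h 36 min
Sat: 09:19–17:49 = 8 h 30 min → rounds to 8 h 30 min
Total credited: 20 h 42 min.

20.70 hours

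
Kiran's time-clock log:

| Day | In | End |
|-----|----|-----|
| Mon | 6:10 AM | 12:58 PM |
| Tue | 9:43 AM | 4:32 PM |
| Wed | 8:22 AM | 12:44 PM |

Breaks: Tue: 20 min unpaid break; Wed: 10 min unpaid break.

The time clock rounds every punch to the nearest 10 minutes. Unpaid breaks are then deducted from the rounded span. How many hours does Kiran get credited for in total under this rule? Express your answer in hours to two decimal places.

Mon: in 6:10 AM→6:10 AM, out 12:58 PM→1:00 PM; 6 h 50 min
Tue: in 9:43 AM→9:40 AM, out 4:32 PM→4:30 PM; 6 h 50 min − 20 min = 6 h 30 min
Wed: in 8:22 AM→8:20 AM, out 12:44 PM→12:40 PM; 4 h 20 min − 10 min = 4 h 10 min
Total credited: 17 h 30 min.

17.50 hours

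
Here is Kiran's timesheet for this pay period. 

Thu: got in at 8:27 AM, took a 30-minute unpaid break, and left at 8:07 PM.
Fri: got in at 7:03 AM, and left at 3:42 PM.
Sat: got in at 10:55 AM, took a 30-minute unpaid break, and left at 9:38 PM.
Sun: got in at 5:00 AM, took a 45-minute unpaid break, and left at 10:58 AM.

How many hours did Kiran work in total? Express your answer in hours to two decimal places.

35.25 hours

Thu: 8:27 AM–8:07 PM = 11 h 40 min; less 30 min break → 11 h 10 min
Fri: 7:03 AM–3:42 PM = 8 h 39 min
Sat: 10:55 AM–9:38 PM = 10 h 43 min; less 30 min break → 10 h 13 min
Sun: 5:00 AM–10:58 AM = 5 h 58 min; less 45 min break → 5 h 13 min
Total: 11 h 10 min + 8 h 39 min + 10 h 13 min + 5 h 13 min = 35 h 15 min.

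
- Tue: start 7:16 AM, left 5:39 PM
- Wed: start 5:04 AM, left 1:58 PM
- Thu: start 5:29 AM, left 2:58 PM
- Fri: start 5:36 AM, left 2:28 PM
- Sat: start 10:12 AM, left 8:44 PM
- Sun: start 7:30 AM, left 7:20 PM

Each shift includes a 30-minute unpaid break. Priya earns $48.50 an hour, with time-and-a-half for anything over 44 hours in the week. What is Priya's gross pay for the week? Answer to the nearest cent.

$3079.75

Tue: 7:16 AM–5:39 PM = 10 h 23 min; less 30 min break → 9 h 53 min
Wed: 5:04 AM–1:58 PM = 8 h 54 min; less 30 min break → 8 h 24 min
Thu: 5:29 AM–2:58 PM = 9 h 29 min; less 30 min break → 8 h 59 min
Fri: 5:36 AM–2:28 PM = 8 h 52 min; less 30 min break → 8 h 22 min
Sat: 10:12 AM–8:44 PM = 10 h 32 min; less 30 min break → 10 h 2 min
Sun: 7:30 AM–7:20 PM = 11 h 50 min; less 30 min break → 11 h 20 min
Total worked: 57 h 0 min = 3420 min.
Regular 44 h 0 min = 2640 min at $48.50/h; overtime 13 h 0 min = 780 min at $72.75/h.
Pay = (2640 × $48.50 + 780 × $72.75) ÷ 60 = $3079.75.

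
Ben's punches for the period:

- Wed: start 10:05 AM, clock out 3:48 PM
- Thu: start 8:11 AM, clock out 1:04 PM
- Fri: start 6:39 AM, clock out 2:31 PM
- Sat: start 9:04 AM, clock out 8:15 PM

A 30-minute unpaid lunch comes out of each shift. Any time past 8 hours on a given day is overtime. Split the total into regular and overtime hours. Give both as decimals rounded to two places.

Regular 24.97 hours, overtime 2.68 hours

Wed: 10:05 AM–3:48 PM = 5 h 43 min; less 30 min break → 5 h 13 min
Thu: 8:11 AM–1:04 PM = 4 h 53 min; less 30 min break → 4 h 23 min
Fri: 6:39 AM–2:31 PM = 7 h 52 min; less 30 min break → 7 h 22 min
Sat: 9:04 AM–8:15 PM = 11 h 11 min; less 30 min break → 10 h 41 min
Wed reg 5 h 13 min / OT 0 h 0 min; Thu reg 4 h 23 min / OT 0 h 0 min; Fri reg 7 h 22 min / OT 0 h 0 min; Sat reg 8 h 0 min / OT 2 h 41 min.
Totals: regular 24 h 58 min, overtime 2 h 41 min.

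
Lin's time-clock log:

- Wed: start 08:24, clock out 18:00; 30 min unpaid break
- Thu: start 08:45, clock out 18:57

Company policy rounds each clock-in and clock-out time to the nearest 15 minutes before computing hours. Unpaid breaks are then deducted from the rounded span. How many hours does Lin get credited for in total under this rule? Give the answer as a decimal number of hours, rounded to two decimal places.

Wed: in 08:24→08:30, out 18:00→18:00; 9 h 30 min − 30 min = 9 h 0 min
Thu: in 08:45→08:45, out 18:57→19:00; 10 h 15 min
Total credited: 19 h 15 min.

19.25 hours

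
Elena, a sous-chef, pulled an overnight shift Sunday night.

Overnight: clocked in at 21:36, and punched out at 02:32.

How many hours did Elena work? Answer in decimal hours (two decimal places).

4.93 hours

Overnight: 21:36 → midnight = 2 h 24 min; midnight → 02:32 = 2 h 32 min; span 4 h 56 min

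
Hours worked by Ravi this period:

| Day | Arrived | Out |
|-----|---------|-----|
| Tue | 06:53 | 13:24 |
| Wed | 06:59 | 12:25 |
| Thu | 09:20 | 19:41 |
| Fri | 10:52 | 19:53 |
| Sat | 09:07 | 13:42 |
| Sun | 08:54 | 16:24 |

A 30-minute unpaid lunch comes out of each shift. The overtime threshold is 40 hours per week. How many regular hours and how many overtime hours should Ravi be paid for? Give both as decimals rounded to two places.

Tue: 06:53–13:24 = 6 h 31 min; less 30 min break → 6 h 1 min
Wed: 06:59–12:25 = 5 h 26 min; less 30 min break → 4 h 56 min
Thu: 09:20–19:41 = 10 h 21 min; less 30 min break → 9 h 51 min
Fri: 10:52–19:53 = 9 h 1 min; less 30 min break → 8 h 31 min
Sat: 09:07–13:42 = 4 h 35 min; less 30 min break → 4 h 5 min
Sun: 08:54–16:24 = 7 h 30 min; less 30 min break → 7 h 0 min
Total worked: 40 h 24 min = 40.40 h.
Threshold 40 h → overtime 0 h 24 min, regular 40 h 0 min.

Regular 40.00 hours, overtime 0.40 hours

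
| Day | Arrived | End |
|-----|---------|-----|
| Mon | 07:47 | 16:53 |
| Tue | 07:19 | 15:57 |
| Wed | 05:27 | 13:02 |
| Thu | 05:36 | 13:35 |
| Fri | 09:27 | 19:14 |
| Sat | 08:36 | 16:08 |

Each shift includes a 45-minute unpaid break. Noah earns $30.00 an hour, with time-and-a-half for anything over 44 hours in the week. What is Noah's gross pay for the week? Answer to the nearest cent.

$1415.25

Mon: 07:47–16:53 = 9 h 6 min; less 45 min break → 8 h 21 min
Tue: 07:19–15:57 = 8 h 38 min; less 45 min break → 7 h 53 min
Wed: 05:27–13:02 = 7 h 35 min; less 45 min break → 6 h 50 min
Thu: 05:36–13:35 = 7 h 59 min; less 45 min break → 7 h 14 min
Fri: 09:27–19:14 = 9 h 47 min; less 45 min break → 9 h 2 min
Sat: 08:36–16:08 = 7 h 32 min; less 45 min break → 6 h 47 min
Total worked: 46 h 7 min = 2767 min.
Regular 44 h 0 min = 2640 min at $30.00/h; overtime 2 h 7 min = 127 min at $45.00/h.
Pay = (2640 × $30.00 + 127 × $45.00) ÷ 60 = $1415.25.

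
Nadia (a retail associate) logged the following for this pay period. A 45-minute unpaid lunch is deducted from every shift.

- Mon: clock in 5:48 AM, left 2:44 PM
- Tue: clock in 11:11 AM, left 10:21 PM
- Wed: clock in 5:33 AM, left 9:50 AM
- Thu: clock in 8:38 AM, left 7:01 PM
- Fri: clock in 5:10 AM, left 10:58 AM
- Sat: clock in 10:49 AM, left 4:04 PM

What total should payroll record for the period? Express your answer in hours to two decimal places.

41.32 hours

Mon: 5:48 AM–2:44 PM = 8 h 56 min; less 45 min break → 8 h 11 min
Tue: 11:11 AM–10:21 PM = 11 h 10 min; less 45 min break → 10 h 25 min
Wed: 5:33 AM–9:50 AM = 4 h 17 min; less 45 min break → 3 h 32 min
Thu: 8:38 AM–7:01 PM = 10 h 23 min; less 45 min break → 9 h 38 min
Fri: 5:10 AM–10:58 AM = 5 h 48 min; less 45 min break → 5 h 3 min
Sat: 10:49 AM–4:04 PM = 5 h 15 min; less 45 min break → 4 h 30 min
Total: 8 h 11 min + 10 h 25 min + 3 h 32 min + 9 h 38 min + 5 h 3 min + 4 h 30 min = 41 h 19 min.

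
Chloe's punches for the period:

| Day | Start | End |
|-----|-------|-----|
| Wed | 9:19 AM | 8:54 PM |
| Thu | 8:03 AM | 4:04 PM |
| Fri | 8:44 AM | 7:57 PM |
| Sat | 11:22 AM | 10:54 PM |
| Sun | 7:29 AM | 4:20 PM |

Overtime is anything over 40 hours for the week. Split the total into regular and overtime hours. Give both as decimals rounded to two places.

Wed: 9:19 AM–8:54 PM = 11 h 35 min
Thu: 8:03 AM–4:04 PM = 8 h 1 min
Fri: 8:44 AM–7:57 PM = 11 h 13 min
Sat: 11:22 AM–10:54 PM = 11 h 32 min
Sun: 7:29 AM–4:20 PM = 8 h 51 min
Total worked: 51 h 12 min = 51.20 h.
Threshold 40 h → overtime 11 h 12 min, regular 40 h 0 min.

Regular 40.00 hours, overtime 11.20 hours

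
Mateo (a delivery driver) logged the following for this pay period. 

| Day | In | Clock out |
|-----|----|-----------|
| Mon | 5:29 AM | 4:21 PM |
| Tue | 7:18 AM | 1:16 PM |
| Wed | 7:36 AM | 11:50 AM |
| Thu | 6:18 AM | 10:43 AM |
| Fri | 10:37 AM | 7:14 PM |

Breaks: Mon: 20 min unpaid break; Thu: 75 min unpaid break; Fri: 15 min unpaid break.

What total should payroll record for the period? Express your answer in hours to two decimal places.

32.27 hours

Mon: 5:29 AM–4:21 PM = 10 h 52 min; less 20 min break → 10 h 32 min
Tue: 7:18 AM–1:16 PM = 5 h 58 min
Wed: 7:36 AM–11:50 AM = 4 h 14 min
Thu: 6:18 AM–10:43 AM = 4 h 25 min; less 75 min break → 3 h 10 min
Fri: 10:37 AM–7:14 PM = 8 h 37 min; less 15 min break → 8 h 22 min
Total: 10 h 32 min + 5 h 58 min + 4 h 14 min + 3 h 10 min + 8 h 22 min = 32 h 16 min.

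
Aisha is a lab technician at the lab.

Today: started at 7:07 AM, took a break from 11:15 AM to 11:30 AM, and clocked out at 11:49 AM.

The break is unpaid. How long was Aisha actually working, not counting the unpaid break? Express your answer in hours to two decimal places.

Today: 7:07 AM–11:49 AM = 4 h 42 min; less 15 min break → 4 h 27 min

4.45 hours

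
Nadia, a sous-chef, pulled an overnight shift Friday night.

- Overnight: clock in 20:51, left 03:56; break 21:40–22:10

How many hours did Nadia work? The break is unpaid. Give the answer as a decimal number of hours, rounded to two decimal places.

Overnight: 20:51 → midnight = 3 h 9 min; midnight → 03:56 = 3 h 56 min; span 7 h 5 min; less 30 min break → 6 h 35 min

6.58 hours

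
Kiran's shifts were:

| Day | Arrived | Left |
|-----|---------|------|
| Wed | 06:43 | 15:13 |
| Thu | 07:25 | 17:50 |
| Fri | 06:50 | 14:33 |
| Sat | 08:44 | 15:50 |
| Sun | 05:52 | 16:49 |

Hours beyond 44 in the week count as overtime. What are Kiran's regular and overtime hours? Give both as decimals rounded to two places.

Regular 44.00 hours, overtime 0.68 hours

Wed: 06:43–15:13 = 8 h 30 min
Thu: 07:25–17:50 = 10 h 25 min
Fri: 06:50–14:33 = 7 h 43 min
Sat: 08:44–15:50 = 7 h 6 min
Sun: 05:52–16:49 = 10 h 57 min
Total worked: 44 h 41 min = 44.68 h.
Threshold 44 h → overtime 0 h 41 min, regular 44 h 0 min.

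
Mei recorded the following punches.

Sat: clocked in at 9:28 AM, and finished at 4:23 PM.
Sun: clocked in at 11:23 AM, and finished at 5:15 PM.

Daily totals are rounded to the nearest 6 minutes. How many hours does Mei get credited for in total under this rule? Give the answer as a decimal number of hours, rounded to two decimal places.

12.80 hours

Sat: 9:28 AM–4:23 PM = 6 h 55 min → rounds to 6 h 54 min
Sun: 11:23 AM–5:15 PM = 5 h 52 min → rounds to 5 h 54 min
Total credited: 12 h 48 min.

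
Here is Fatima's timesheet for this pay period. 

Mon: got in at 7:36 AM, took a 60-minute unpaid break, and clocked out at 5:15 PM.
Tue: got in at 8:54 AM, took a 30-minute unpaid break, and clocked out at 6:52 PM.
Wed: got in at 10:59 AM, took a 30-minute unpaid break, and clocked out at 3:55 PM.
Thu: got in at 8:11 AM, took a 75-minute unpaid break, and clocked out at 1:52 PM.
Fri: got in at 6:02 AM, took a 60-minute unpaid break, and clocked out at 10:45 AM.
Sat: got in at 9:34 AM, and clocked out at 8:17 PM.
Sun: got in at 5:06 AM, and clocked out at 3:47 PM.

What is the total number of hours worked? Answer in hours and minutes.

52 h 6 min

Mon: 7:36 AM–5:15 PM = 9 h 39 min; less 60 min break → 8 h 39 min
Tue: 8:54 AM–6:52 PM = 9 h 58 min; less 30 min break → 9 h 28 min
Wed: 10:59 AM–3:55 PM = 4 h 56 min; less 30 min break → 4 h 26 min
Thu: 8:11 AM–1:52 PM = 5 h 41 min; less 75 min break → 4 h 26 min
Fri: 6:02 AM–10:45 AM = 4 h 43 min; less 60 min break → 3 h 43 min
Sat: 9:34 AM–8:17 PM = 10 h 43 min
Sun: 5:06 AM–3:47 PM = 10 h 41 min
Total: 8 h 39 min + 9 h 28 min + 4 h 26 min + 4 h 26 min + 3 h 43 min + 10 h 43 min + 10 h 41 min = 52 h 6 min.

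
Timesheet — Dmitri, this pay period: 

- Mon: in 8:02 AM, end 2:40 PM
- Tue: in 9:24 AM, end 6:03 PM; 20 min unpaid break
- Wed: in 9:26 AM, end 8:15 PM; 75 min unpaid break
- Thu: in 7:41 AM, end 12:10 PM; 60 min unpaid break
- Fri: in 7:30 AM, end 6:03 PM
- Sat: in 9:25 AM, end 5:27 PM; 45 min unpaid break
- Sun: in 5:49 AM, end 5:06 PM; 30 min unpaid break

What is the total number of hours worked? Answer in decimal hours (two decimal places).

Mon: 8:02 AM–2:40 PM = 6 h 38 min
Tue: 9:24 AM–6:03 PM = 8 h 39 min; less 20 min break → 8 h 19 min
Wed: 9:26 AM–8:15 PM = 10 h 49 min; less 75 min break → 9 h 34 min
Thu: 7:41 AM–12:10 PM = 4 h 29 min; less 60 min break → 3 h 29 min
Fri: 7:30 AM–6:03 PM = 10 h 33 min
Sat: 9:25 AM–5:27 PM = 8 h 2 min; less 45 min break → 7 h 17 min
Sun: 5:49 AM–5:06 PM = 11 h 17 min; less 30 min break → 10 h 47 min
Total: 6 h 38 min + 8 h 19 min + 9 h 34 min + 3 h 29 min + 10 h 33 min + 7 h 17 min + 10 h 47 min = 56 h 37 min.

56.62 hours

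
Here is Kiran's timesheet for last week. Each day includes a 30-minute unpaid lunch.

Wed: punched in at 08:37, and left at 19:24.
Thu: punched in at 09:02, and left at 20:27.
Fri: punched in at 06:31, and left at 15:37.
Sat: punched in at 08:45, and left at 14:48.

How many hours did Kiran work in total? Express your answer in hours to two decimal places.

35.35 hours

Wed: 08:37–19:24 = 10 h 47 min; less 30 min break → 10 h 17 min
Thu: 09:02–20:27 = 11 h 25 min; less 30 min break → 10 h 55 min
Fri: 06:31–15:37 = 9 h 6 min; less 30 min break → 8 h 36 min
Sat: 08:45–14:48 = 6 h 3 min; less 30 min break → 5 h 33 min
Total: 10 h 17 min + 10 h 55 min + 8 h 36 min + 5 h 33 min = 35 h 21 min.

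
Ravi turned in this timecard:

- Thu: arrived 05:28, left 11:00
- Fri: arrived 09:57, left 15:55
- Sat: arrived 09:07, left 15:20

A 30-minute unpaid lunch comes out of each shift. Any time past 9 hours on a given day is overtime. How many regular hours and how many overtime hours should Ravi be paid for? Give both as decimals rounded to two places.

Regular 16.22 hours, overtime 0.00 hours

Thu: 05:28–11:00 = 5 h 32 min; less 30 min break → 5 h 2 min
Fri: 09:57–15:55 = 5 h 58 min; less 30 min break → 5 h 28 min
Sat: 09:07–15:20 = 6 h 13 min; less 30 min break → 5 h 43 min
Thu reg 5 h 2 min / OT 0 h 0 min; Fri reg 5 h 28 min / OT 0 h 0 min; Sat reg 5 h 43 min / OT 0 h 0 min.
Totals: regular 16 h 13 min, overtime 0 h 0 min.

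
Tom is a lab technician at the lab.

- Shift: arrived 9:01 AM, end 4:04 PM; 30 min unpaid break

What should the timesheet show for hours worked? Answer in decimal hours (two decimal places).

6.55 hours

Shift: 9:01 AM–4:04 PM = 7 h 3 min; less 30 min break → 6 h 33 min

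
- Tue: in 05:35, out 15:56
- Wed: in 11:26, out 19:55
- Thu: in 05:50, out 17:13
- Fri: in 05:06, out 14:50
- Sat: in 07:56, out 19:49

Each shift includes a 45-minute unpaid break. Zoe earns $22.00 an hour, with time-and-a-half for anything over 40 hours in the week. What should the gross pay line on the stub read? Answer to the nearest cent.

Tue: 05:35–15:56 = 10 h 21 min; less 45 min break → 9 h 36 min
Wed: 11:26–19:55 = 8 h 29 min; less 45 min break → 7 h 44 min
Thu: 05:50–17:13 = 11 h 23 min; less 45 min break → 10 h 38 min
Fri: 05:06–14:50 = 9 h 44 min; less 45 min break → 8 h 59 min
Sat: 07:56–19:49 = 11 h 53 min; less 45 min break → 11 h 8 min
Total worked: 48 h 5 min = 2885 min.
Regular 40 h 0 min = 2400 min at $22.00/h; overtime 8 h 5 min = 485 min at $33.00/h.
Pay = (2400 × $22.00 + 485 × $33.00) ÷ 60 = $1146.75.

$1146.75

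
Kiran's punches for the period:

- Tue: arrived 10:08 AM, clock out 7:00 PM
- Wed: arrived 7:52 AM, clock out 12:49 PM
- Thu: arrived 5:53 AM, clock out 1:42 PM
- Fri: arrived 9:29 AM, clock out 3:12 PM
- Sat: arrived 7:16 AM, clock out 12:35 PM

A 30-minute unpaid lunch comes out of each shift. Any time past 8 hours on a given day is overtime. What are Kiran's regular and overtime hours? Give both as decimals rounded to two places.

Tue: 10:08 AM–7:00 PM = 8 h 52 min; less 30 min break → 8 h 22 min
Wed: 7:52 AM–12:49 PM = 4 h 57 min; less 30 min break → 4 h 27 min
Thu: 5:53 AM–1:42 PM = 7 h 49 min; less 30 min break → 7 h 19 min
Fri: 9:29 AM–3:12 PM = 5 h 43 min; less 30 min break → 5 h 13 min
Sat: 7:16 AM–12:35 PM = 5 h 19 min; less 30 min break → 4 h 49 min
Tue reg 8 h 0 min / OT 0 h 22 min; Wed reg 4 h 27 min / OT 0 h 0 min; Thu reg 7 h 19 min / OT 0 h 0 min; Fri reg 5 h 13 min / OT 0 h 0 min; Sat reg 4 h 49 min / OT 0 h 0 min.
Totals: regular 29 h 48 min, overtime 0 h 22 min.

Regular 29.80 hours, overtime 0.37 hours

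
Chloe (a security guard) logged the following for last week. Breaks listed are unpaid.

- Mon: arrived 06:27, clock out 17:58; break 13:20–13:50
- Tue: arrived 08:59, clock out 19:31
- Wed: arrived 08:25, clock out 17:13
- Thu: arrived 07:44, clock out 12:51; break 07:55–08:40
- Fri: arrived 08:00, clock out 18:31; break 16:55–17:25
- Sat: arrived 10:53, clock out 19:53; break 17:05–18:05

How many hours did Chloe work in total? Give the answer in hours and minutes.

Mon: 06:27–17:58 = 11 h 31 min; less 30 min break → 11 h 1 min
Tue: 08:59–19:31 = 10 h 32 min
Wed: 08:25–17:13 = 8 h 48 min
Thu: 07:44–12:51 = 5 h 7 min; less 45 min break → 4 h 22 min
Fri: 08:00–18:31 = 10 h 31 min; less 30 min break → 10 h 1 min
Sat: 10:53–19:53 = 9 h 0 min; less 60 min break → 8 h 0 min
Total: 11 h 1 min + 10 h 32 min + 8 h 48 min + 4 h 22 min + 10 h 1 min + 8 h 0 min = 52 h 44 min.

52 h 44 min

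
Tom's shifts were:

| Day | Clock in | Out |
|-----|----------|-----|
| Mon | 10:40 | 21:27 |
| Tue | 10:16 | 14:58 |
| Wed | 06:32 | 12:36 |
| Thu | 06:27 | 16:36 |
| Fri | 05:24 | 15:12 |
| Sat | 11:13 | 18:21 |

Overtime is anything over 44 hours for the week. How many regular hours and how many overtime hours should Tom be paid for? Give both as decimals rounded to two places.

Mon: 10:40–21:27 = 10 h 47 min
Tue: 10:16–14:58 = 4 h 42 min
Wed: 06:32–12:36 = 6 h 4 min
Thu: 06:27–16:36 = 10 h 9 min
Fri: 05:24–15:12 = 9 h 48 min
Sat: 11:13–18:21 = 7 h 8 min
Total worked: 48 h 38 min = 48.63 h.
Threshold 44 h → overtime 4 h 38 min, regular 44 h 0 min.

Regular 44.00 hours, overtime 4.63 hours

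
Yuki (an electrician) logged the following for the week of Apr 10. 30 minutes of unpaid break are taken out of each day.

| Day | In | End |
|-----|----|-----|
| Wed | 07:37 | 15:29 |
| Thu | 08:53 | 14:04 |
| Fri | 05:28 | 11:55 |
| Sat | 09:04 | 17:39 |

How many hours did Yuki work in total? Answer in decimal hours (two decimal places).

Wed: 07:37–15:29 = 7 h 52 min; less 30 min break → 7 h 22 min
Thu: 08:53–14:04 = 5 h 11 min; less 30 min break → 4 h 41 min
Fri: 05:28–11:55 = 6 h 27 min; less 30 min break → 5 h 57 min
Sat: 09:04–17:39 = 8 h 35 min; less 30 min break → 8 h 5 min
Total: 7 h 22 min + 4 h 41 min + 5 h 57 min + 8 h 5 min = 26 h 5 min.

26.08 hours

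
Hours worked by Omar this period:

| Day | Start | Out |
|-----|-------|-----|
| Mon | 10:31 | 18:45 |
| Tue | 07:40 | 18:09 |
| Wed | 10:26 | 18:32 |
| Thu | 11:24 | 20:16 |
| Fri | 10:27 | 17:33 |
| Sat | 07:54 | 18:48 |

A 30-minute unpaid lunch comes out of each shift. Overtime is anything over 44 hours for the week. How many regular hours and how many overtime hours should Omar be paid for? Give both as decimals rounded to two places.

Mon: 10:31–18:45 = 8 h 14 min; less 30 min break → 7 h 44 min
Tue: 07:40–18:09 = 10 h 29 min; less 30 min break → 9 h 59 min
Wed: 10:26–18:32 = 8 h 6 min; less 30 min break → 7 h 36 min
Thu: 11:24–20:16 = 8 h 52 min; less 30 min break → 8 h 22 min
Fri: 10:27–17:33 = 7 h 6 min; less 30 min break → 6 h 36 min
Sat: 07:54–18:48 = 10 h 54 min; less 30 min break → 10 h 24 min
Total worked: 50 h 41 min = 50.68 h.
Threshold 44 h → overtime 6 h 41 min, regular 44 h 0 min.

Regular 44.00 hours, overtime 6.68 hours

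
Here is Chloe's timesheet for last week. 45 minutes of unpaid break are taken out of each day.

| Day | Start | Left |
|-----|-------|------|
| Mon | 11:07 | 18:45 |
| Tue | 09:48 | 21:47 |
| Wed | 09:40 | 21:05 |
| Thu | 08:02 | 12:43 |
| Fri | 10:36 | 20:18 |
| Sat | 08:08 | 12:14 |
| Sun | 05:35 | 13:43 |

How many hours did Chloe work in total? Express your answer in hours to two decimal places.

Mon: 11:07–18:45 = 7 h 38 min; less 45 min break → 6 h 53 min
Tue: 09:48–21:47 = 11 h 59 min; less 45 min break → 11 h 14 min
Wed: 09:40–21:05 = 11 h 25 min; less 45 min break → 10 h 40 min
Thu: 08:02–12:43 = 4 h 41 min; less 45 min break → 3 h 56 min
Fri: 10:36–20:18 = 9 h 42 min; less 45 min break → 8 h 57 min
Sat: 08:08–12:14 = 4 h 6 min; less 45 min break → 3 h 21 min
Sun: 05:35–13:43 = 8 h 8 min; less 45 min break → 7 h 23 min
Total: 6 h 53 min + 11 h 14 min + 10 h 40 min + 3 h 56 min + 8 h 57 min + 3 h 21 min + 7 h 23 min = 52 h 24 min.

52.40 hours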